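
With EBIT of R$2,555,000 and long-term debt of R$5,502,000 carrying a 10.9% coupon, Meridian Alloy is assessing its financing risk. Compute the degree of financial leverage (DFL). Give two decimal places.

Annual interest charges come to R$599,718.00.
Degree of financial leverage = EBIT / (EBIT − interest) = R$2,555,000 / R$1,955,282.00 = 1.3067.

1.31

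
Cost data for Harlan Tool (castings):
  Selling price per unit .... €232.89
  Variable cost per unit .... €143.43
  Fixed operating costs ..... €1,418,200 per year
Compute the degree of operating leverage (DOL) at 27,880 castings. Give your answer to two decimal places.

2.32

Total contribution margin = 27,880 × €89.46 = €2,494,144.80.
EBIT = €2,494,144.80 − €1,418,200 = €1,075,944.80.
Degree of operating leverage = €2,494,144.80 / €1,075,944.80 = 2.3181.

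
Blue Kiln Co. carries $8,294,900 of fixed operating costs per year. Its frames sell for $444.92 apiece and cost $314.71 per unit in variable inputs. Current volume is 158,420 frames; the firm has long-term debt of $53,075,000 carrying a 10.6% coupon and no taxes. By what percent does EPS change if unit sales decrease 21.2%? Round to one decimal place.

At 158,420 units, contribution = 158,420 × $130.21 = $20,627,868.20.
Operating income = contribution − fixed costs = $20,627,868.20 − $8,294,900 = $12,332,968.20.
Interest = $5,625,950.00, so EBIT − I = $6,707,018.20.
Degree of combined leverage = contribution ÷ (EBIT − I) = $20,627,868.20 ÷ $6,707,018.20 = 3.0756.
EPS therefore changes by 3.0756 × (-21.2%) = -65.2%.

-65.2%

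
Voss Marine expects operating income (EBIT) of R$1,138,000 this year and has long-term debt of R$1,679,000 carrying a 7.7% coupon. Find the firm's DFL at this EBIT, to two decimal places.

1.13

Interest = R$129,283.00.
DFL = EBIT ÷ (EBIT − I) = R$1,138,000 ÷ (R$1,138,000 − R$129,283.00) = R$1,138,000 ÷ R$1,008,717.00 = 1.1282.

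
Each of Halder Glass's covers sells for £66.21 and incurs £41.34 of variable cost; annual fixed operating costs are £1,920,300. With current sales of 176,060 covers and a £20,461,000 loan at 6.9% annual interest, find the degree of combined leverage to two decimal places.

Total contribution margin = 176,060 × £24.87 = £4,378,612.20.
EBIT = £4,378,612.20 − £1,920,300 = £2,458,312.20. Interest = £1,411,809.00, so EBIT − I = £1,046,503.20.
DCL = contribution ÷ (EBIT − I) = £4,378,612.20 ÷ £1,046,503.20 = 4.1840.

4.18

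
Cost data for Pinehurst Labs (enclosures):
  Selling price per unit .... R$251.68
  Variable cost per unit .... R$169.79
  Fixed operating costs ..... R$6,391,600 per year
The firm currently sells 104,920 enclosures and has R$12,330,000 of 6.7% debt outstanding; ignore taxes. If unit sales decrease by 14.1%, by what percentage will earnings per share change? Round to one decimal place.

Total contribution margin = 104,920 × R$81.89 = R$8,591,898.80.
Subtracting fixed costs: EBIT = R$8,591,898.80 − R$6,391,600 = R$2,200,298.80.
After interest of R$826,110.00, pre-tax earnings = R$1,374,188.80.
DCL = total CM / (EBIT − I) = R$8,591,898.80 / R$1,374,188.80 = 6.2523.
EPS therefore changes by 6.2523 × (-14.1%) = -88.2%.

-88.2%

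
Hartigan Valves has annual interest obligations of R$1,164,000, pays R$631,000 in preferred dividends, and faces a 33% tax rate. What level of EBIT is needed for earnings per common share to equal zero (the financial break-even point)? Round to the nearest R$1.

R$2,105,791

Grossing the preferred dividend up to pre-tax terms: R$631,000 / (1 − 0.33) = R$941,791.04.
Financial break-even EBIT = interest + D_p ÷ (1 − t) = R$1,164,000 + R$941,791.04 = R$2,105,791.04.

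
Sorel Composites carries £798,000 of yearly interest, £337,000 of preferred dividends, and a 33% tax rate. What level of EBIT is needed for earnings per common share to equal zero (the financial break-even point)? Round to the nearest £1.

Preferred dividends are paid after tax, so their pre-tax equivalent is £337,000 ÷ (1 − 0.33) = £502,985.07.
EPS = 0 when EBIT covers interest plus the pre-tax preferred burden: £798,000 + £502,985.07 = £1,300,985.07.

£1,300,985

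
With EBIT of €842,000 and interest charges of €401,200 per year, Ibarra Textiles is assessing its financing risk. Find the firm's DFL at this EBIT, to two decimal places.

Interest = €401,200.00.
DFL = EBIT ÷ (EBIT − I) = €842,000 ÷ (€842,000 − €401,200.00) = €842,000 ÷ €440,800.00 = 1.9102.

1.91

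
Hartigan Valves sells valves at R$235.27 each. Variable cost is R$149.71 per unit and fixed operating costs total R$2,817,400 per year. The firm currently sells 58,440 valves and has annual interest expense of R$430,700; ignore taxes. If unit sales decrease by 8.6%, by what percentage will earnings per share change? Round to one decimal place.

-24.5%

At 58,440 units, contribution = 58,440 × R$85.56 = R$5,000,126.40.
Operating income = contribution − fixed costs = R$5,000,126.40 − R$2,817,400 = R$2,182,726.40.
Interest = R$430,700.00, so EBIT − I = R$1,752,026.40.
Degree of combined leverage = contribution ÷ (EBIT − I) = R$5,000,126.40 ÷ R$1,752,026.40 = 2.8539.
EPS therefore changes by 2.8539 × (-8.6%) = -24.5%.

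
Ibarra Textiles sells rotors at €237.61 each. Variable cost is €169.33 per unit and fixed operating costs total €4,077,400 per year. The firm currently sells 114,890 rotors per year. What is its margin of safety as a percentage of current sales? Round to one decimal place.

48.0%

Contribution margin per unit = €237.61 − €169.33 = €68.28. Break-even units = €4,077,400 ÷ €68.28 = 59,715.88; break-even revenue = 59,715.88 × €237.61 = €14,189,089.25.
Current sales = 114,890 × €237.61 = €27,299,012.90.
Margin of safety = (€27,299,012.90 − €14,189,089.25) ÷ €27,299,012.90 = 48.0%.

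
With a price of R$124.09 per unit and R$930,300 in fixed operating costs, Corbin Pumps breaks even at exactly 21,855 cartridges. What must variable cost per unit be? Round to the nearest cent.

R$81.52

Contribution per unit must be FC / Q = R$930,300 / 21,855 = R$42.5669.
Hence VC = price − CM = R$124.09 − R$42.5669 = R$81.52.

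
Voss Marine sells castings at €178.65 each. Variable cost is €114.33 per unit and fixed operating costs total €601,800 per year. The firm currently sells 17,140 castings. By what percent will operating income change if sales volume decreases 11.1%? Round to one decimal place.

-24.4%

Contribution at this volume is 17,140 × €64.32 = €1,102,444.80.
EBIT = €1,102,444.80 − €601,800 = €500,644.80.
DOL = contribution ÷ EBIT = €1,102,444.80 ÷ €500,644.80 = 2.2020.
Operating income changes by 2.2020 × -11.1% = -24.4%.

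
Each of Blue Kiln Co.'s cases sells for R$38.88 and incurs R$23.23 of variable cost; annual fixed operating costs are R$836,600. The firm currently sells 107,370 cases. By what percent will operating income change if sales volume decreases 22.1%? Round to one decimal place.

At 107,370 units, contribution = 107,370 × R$15.65 = R$1,680,340.50.
Subtracting fixed costs: EBIT = R$1,680,340.50 − R$836,600 = R$843,740.50.
Degree of operating leverage = R$1,680,340.50 / R$843,740.50 = 1.9915.
Operating income changes by 1.9915 × -22.1% = -44.0%.

-44.0%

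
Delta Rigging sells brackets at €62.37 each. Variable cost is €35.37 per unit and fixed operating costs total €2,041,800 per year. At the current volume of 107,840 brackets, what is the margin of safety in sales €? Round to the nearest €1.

Unit CM = price − variable cost = €62.37 − €35.37 = €27.00. Break-even units = €2,041,800 ÷ €27.00 = 75,622.22; break-even revenue = 75,622.22 × €62.37 = €4,716,558.00.
Actual sales revenue = 107,840 × €62.37 = €6,725,980.80.
Margin of safety = €6,725,980.80 − €4,716,558.00 = €2,009,423.

€2,009,423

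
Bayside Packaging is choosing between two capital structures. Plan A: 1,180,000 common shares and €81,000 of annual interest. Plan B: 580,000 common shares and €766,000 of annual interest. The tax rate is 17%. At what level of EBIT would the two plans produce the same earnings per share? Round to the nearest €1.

At indifference, (EBIT − 81,000)(1 − t)/1,180,000 = (EBIT − 766,000)(1 − t)/580,000.
Cancelling (1 − t) and cross-multiplying: 580,000·(EBIT − 81,000) = 1,180,000·(EBIT − 766,000).
EBIT × (1,180,000 − 580,000) = 766,000 × 1,180,000 − 81,000 × 580,000 = 856,900,000,000, so EBIT = 856,900,000,000 ÷ 600,000 = 1,428,166.67.

€1,428,167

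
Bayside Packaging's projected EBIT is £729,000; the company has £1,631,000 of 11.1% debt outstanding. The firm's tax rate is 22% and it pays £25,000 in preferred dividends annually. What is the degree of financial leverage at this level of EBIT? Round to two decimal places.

Annual interest charges come to £181,041.00.
Preferred dividends grossed up pre-tax: £25,000 / (1 − 0.22) = £32,051.28.
DFL = EBIT ÷ [EBIT − I − D_p/(1−t)] = £729,000 ÷ [£729,000 − £181,041.00 − £32,051.28] = £729,000 ÷ £515,907.72 = 1.4130.

1.41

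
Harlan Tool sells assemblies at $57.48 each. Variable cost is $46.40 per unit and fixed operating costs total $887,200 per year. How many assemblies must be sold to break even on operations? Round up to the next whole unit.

Unit CM = price − variable cost = $57.48 − $46.40 = $11.08.
Units to break even: $887,200 ÷ $11.08 = 80,072.20, rounded up to 80,073.

80,073 assemblies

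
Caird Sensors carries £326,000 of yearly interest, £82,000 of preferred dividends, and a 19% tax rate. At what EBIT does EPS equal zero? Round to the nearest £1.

Grossing the preferred dividend up to pre-tax terms: £82,000 / (1 − 0.19) = £101,234.57.
EPS = 0 when EBIT covers interest plus the pre-tax preferred burden: £326,000 + £101,234.57 = £427,234.57.

£427,235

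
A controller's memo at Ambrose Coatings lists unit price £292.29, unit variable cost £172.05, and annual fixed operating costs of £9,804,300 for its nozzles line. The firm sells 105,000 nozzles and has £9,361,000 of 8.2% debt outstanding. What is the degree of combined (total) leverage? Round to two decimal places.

Total contribution margin = 105,000 × £120.24 = £12,625,200.00.
EBIT = £12,625,200.00 − £9,804,300 = £2,820,900.00. Interest = £767,602.00, so EBIT − I = £2,053,298.00.
DCL = contribution ÷ (EBIT − I) = £12,625,200.00 ÷ £2,053,298.00 = 6.1487.

6.15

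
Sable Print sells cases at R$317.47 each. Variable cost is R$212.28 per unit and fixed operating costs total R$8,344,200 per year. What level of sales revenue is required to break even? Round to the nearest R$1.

CM per unit = R$317.47 − R$212.28 = R$105.19; CM ratio = R$105.19 / R$317.47 = 0.3313.
Break-even sales = FC ÷ CM ratio = R$8,344,200 × R$317.47 / R$105.19 = R$25,183,318.

R$25,183,318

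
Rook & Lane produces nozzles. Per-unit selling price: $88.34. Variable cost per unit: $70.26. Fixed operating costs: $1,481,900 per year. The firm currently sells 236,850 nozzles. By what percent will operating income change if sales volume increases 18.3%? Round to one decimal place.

At 236,850 units, contribution = 236,850 × $18.08 = $4,282,248.00.
EBIT = $4,282,248.00 − $1,481,900 = $2,800,348.00.
Degree of operating leverage = $4,282,248.00 / $2,800,348.00 = 1.5292.
So EBIT moves 1.5292 × (+18.3%) = +28.0%.

+28.0%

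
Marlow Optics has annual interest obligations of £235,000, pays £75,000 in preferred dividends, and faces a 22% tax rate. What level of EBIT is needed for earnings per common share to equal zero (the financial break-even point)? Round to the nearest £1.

Preferred dividends are paid after tax, so their pre-tax equivalent is £75,000 ÷ (1 − 0.22) = £96,153.85.
EPS = 0 when EBIT covers interest plus the pre-tax preferred burden: £235,000 + £96,153.85 = £331,153.85.

£331,154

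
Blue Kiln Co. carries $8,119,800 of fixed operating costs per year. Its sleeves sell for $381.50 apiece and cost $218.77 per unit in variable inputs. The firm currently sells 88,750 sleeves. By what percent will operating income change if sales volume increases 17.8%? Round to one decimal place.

Total contribution margin = 88,750 × $162.73 = $14,442,287.50.
EBIT = $14,442,287.50 − $8,119,800 = $6,322,487.50.
DOL = contribution ÷ EBIT = $14,442,287.50 ÷ $6,322,487.50 = 2.2843.
Operating income changes by 2.2843 × +17.8% = +40.7%.

+40.7%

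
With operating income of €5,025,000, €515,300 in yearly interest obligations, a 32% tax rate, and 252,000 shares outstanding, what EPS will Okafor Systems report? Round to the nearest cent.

€12.17

Interest = €515,300.00, so EBT = €5,025,000 − €515,300.00 = €4,509,700.00.
Net income = €4,509,700.00 × (1 − 0.32) = €3,066,596.00.
EPS = €3,066,596.00 ÷ 252,000 = €12.17.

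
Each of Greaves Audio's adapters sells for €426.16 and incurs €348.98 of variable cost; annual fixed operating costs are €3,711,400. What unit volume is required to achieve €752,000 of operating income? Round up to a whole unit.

57,832 adapters

Contribution margin per unit = €426.16 − €348.98 = €77.18.
Required volume = (fixed costs + target profit) ÷ CM = (€3,711,400 + €752,000) ÷ €77.18 = 57,831.04, so 57,832 adapters.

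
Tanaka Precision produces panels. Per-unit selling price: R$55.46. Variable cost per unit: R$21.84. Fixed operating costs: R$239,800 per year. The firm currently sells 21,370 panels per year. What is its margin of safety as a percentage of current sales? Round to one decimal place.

Contribution margin per unit = R$55.46 − R$21.84 = R$33.62. Break-even units = R$239,800 ÷ R$33.62 = 7,132.66; break-even revenue = 7,132.66 × R$55.46 = R$395,577.28.
Current sales = 21,370 × R$55.46 = R$1,185,180.20.
Margin of safety = (R$1,185,180.20 − R$395,577.28) ÷ R$1,185,180.20 = 66.6%.

66.6%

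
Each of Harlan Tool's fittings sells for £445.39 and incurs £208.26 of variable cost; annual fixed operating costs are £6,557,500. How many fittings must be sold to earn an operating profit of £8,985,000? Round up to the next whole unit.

65,545 fittings

Unit CM = price − variable cost = £445.39 − £208.26 = £237.13.
Units = (FC + target) / CM = (£6,557,500 + £8,985,000) / £237.13 = 65,544.22, so 65,545 fittings.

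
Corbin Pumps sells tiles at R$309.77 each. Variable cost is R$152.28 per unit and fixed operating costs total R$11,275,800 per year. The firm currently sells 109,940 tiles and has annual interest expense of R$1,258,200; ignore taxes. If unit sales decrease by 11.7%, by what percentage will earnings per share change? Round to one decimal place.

-42.4%

At 109,940 units, contribution = 109,940 × R$157.49 = R$17,314,450.60.
Subtracting fixed costs: EBIT = R$17,314,450.60 − R$11,275,800 = R$6,038,650.60.
After interest of R$1,258,200.00, pre-tax earnings = R$4,780,450.60.
Degree of combined leverage = contribution ÷ (EBIT − I) = R$17,314,450.60 ÷ R$4,780,450.60 = 3.6219.
%ΔEPS = DCL × %ΔSales = 3.6219 × -11.7% = -42.4%.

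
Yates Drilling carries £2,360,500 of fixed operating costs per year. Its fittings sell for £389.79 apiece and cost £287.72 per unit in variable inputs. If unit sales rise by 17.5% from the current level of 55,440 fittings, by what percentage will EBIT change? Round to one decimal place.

+30.0%

At 55,440 units, contribution = 55,440 × £102.07 = £5,658,760.80.
EBIT = £5,658,760.80 − £2,360,500 = £3,298,260.80.
Degree of operating leverage = £5,658,760.80 / £3,298,260.80 = 1.7157.
Operating income changes by 1.7157 × +17.5% = +30.0%.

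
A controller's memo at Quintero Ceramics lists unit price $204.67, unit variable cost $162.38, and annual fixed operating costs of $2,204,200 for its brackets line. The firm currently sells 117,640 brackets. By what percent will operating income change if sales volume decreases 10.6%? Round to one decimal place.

Total contribution margin = 117,640 × $42.29 = $4,974,995.60.
Subtracting fixed costs: EBIT = $4,974,995.60 − $2,204,200 = $2,770,795.60.
Degree of operating leverage = $4,974,995.60 / $2,770,795.60 = 1.7955.
Operating income changes by 1.7955 × -10.6% = -19.0%.

-19.0%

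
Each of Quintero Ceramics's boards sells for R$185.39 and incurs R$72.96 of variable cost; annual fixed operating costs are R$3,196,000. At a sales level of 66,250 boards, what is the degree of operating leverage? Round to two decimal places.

Total contribution margin = 66,250 × R$112.43 = R$7,448,487.50.
Subtracting fixed costs: EBIT = R$7,448,487.50 − R$3,196,000 = R$4,252,487.50.
Degree of operating leverage = R$7,448,487.50 / R$4,252,487.50 = 1.7516.

1.75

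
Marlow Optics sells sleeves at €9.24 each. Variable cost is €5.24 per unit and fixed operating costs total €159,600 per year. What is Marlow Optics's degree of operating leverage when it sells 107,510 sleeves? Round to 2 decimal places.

1.59

Total contribution margin = 107,510 × €4.00 = €430,040.00.
Subtracting fixed costs: EBIT = €430,040.00 − €159,600 = €270,440.00.
Degree of operating leverage = €430,040.00 / €270,440.00 = 1.5901.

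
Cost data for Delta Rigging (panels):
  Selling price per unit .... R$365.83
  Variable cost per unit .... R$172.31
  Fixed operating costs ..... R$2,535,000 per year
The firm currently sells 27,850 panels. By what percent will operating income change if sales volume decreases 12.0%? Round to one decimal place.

Contribution at this volume is 27,850 × R$193.52 = R$5,389,532.00.
Subtracting fixed costs: EBIT = R$5,389,532.00 − R$2,535,000 = R$2,854,532.00.
So DOL = total CM / EBIT = R$5,389,532.00 / R$2,854,532.00 = 1.8881.
Operating income changes by 1.8881 × -12.0% = -22.7%.

-22.7%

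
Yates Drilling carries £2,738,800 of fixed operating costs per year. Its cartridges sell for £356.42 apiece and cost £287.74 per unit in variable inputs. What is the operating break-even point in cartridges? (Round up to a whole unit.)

39,878 cartridges

Unit CM = price − variable cost = £356.42 − £287.74 = £68.68.
Units to break even: £2,738,800 ÷ £68.68 = 39,877.69, rounded up to 39,878.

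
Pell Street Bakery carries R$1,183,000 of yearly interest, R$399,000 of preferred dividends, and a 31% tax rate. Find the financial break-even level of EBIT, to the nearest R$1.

Preferred dividends are paid after tax, so their pre-tax equivalent is R$399,000 ÷ (1 − 0.31) = R$578,260.87.
EPS = 0 when EBIT covers interest plus the pre-tax preferred burden: R$1,183,000 + R$578,260.87 = R$1,761,260.87.

R$1,761,261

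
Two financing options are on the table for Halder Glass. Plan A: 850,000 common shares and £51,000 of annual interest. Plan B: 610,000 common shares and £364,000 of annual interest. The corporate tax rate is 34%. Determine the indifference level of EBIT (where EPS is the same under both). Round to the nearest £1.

£1,159,542

At indifference, (EBIT − 51,000)(1 − t)/850,000 = (EBIT − 364,000)(1 − t)/610,000.
The (1 − t) factor cancels: (EBIT − 51,000) × 610,000 = (EBIT − 364,000) × 850,000.
EBIT × (850,000 − 610,000) = 364,000 × 850,000 − 51,000 × 610,000 = 278,290,000,000, so EBIT = 278,290,000,000 ÷ 240,000 = 1,159,541.67.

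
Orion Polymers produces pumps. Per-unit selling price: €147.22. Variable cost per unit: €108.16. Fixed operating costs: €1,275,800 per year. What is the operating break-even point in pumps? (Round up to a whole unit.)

32,663 pumps

Unit CM = price − variable cost = €147.22 − €108.16 = €39.06.
Break-even volume = fixed costs ÷ CM per unit = €1,275,800 ÷ €39.06 = 32,662.57, so 32,663 pumps.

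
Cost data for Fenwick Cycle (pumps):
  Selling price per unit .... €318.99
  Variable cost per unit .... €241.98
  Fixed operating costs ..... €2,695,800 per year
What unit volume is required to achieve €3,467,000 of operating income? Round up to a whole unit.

Each unit contributes €318.99 − €241.98 = €77.01.
Required volume = (fixed costs + target profit) ÷ CM = (€2,695,800 + €3,467,000) ÷ €77.01 = 80,025.97, so 80,026 pumps.

80,026 pumps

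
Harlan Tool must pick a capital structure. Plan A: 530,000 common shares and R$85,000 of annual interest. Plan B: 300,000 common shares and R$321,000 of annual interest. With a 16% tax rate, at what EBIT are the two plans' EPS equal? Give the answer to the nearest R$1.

R$628,826

Set EPS_A = EPS_B: (EBIT − R$85,000)(1 − 0.16) ÷ 530,000 = (EBIT − R$321,000)(1 − 0.16) ÷ 300,000.
Cancelling (1 − t) and cross-multiplying: 300,000·(EBIT − 85,000) = 530,000·(EBIT − 321,000).
Solving, EBIT = (321,000·530,000 − 85,000·300,000) / (530,000 − 300,000) = 144,630,000,000 / 230,000 = 628,826.09.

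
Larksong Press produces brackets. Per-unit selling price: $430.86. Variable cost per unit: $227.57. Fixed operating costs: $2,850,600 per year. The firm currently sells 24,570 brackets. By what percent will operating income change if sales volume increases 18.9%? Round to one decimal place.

+44.0%

Total contribution margin = 24,570 × $203.29 = $4,994,835.30.
Subtracting fixed costs: EBIT = $4,994,835.30 − $2,850,600 = $2,144,235.30.
Degree of operating leverage = $4,994,835.30 / $2,144,235.30 = 2.3294.
So EBIT moves 2.3294 × (+18.9%) = +44.0%.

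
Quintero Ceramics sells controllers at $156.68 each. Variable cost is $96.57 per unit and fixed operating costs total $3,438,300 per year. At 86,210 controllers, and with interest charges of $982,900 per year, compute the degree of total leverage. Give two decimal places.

6.81

Total contribution margin = 86,210 × $60.11 = $5,182,083.10.
EBIT = $5,182,083.10 − $3,438,300 = $1,743,783.10. Interest = $982,900.00, so EBIT − I = $760,883.10.
DCL = contribution ÷ (EBIT − I) = $5,182,083.10 ÷ $760,883.10 = 6.8106.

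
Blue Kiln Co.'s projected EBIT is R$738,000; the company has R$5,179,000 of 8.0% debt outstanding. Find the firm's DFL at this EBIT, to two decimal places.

2.28

Annual interest charges come to R$414,320.00.
DFL = EBIT ÷ (EBIT − I) = R$738,000 ÷ (R$738,000 − R$414,320.00) = R$738,000 ÷ R$323,680.00 = 2.2800.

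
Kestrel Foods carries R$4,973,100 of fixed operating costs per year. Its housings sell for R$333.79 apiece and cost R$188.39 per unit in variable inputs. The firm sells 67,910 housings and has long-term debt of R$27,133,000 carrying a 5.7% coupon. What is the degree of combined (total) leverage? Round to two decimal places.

At 67,910 units, contribution = 67,910 × R$145.40 = R$9,874,114.00.
Subtracting fixed costs: EBIT = R$9,874,114.00 − R$4,973,100 = R$4,901,014.00. Interest = R$1,546,581.00, so EBIT − I = R$3,354,433.00.
Degree of total leverage = total CM / (EBIT − interest) = R$9,874,114.00 / R$3,354,433.00 = 2.9436.

2.94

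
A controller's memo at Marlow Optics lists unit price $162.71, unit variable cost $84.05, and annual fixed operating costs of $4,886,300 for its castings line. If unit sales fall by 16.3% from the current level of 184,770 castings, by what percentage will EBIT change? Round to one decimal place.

At 184,770 units, contribution = 184,770 × $78.66 = $14,534,008.20.
EBIT = $14,534,008.20 − $4,886,300 = $9,647,708.20.
So DOL = total CM / EBIT = $14,534,008.20 / $9,647,708.20 = 1.5065.
So EBIT moves 1.5065 × (-16.3%) = -24.6%.

-24.6%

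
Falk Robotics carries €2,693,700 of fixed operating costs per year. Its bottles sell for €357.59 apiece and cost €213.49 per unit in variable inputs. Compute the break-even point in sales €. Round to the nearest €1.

€6,684,526

Contribution margin per unit = €357.59 − €213.49 = €144.10, a CM ratio of €144.10 ÷ €357.59 = 0.4030.
Break-even revenue = fixed costs × price ÷ CM = €2,693,700 × €357.59 ÷ €144.10 = €6,684,526.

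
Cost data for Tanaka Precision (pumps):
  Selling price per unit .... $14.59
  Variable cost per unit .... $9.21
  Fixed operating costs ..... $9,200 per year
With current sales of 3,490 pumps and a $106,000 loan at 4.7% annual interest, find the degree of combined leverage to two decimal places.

Total contribution margin = 3,490 × $5.38 = $18,776.20.
Subtracting fixed costs: EBIT = $18,776.20 − $9,200 = $9,576.20. Interest = $4,982.00, so EBIT − I = $4,594.20.
Degree of total leverage = total CM / (EBIT − interest) = $18,776.20 / $4,594.20 = 4.0869.

4.09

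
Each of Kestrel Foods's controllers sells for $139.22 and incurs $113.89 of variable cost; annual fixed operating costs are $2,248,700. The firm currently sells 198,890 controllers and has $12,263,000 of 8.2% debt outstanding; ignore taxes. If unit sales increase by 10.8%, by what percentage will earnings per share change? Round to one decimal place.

Total contribution margin = 198,890 × $25.33 = $5,037,883.70.
Subtracting fixed costs: EBIT = $5,037,883.70 − $2,248,700 = $2,789,183.70.
Interest = $1,005,566.00, so EBIT − I = $1,783,617.70.
DCL = total CM / (EBIT − I) = $5,037,883.70 / $1,783,617.70 = 2.8245.
EPS therefore changes by 2.8245 × (+10.8%) = +30.5%.

+30.5%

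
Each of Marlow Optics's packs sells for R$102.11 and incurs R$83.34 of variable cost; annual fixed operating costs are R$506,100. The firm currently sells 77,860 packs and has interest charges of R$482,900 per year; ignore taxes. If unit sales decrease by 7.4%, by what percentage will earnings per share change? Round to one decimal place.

-22.9%

At 77,860 units, contribution = 77,860 × R$18.77 = R$1,461,432.20.
Operating income = contribution − fixed costs = R$1,461,432.20 − R$506,100 = R$955,332.20.
Interest = R$482,900.00, so EBIT − I = R$472,432.20.
Degree of combined leverage = contribution ÷ (EBIT − I) = R$1,461,432.20 ÷ R$472,432.20 = 3.0934.
%ΔEPS = DCL × %ΔSales = 3.0934 × -7.4% = -22.9%.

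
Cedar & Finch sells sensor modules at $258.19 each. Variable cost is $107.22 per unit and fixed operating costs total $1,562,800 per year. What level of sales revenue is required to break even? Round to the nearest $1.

$2,672,712

CM per unit = $258.19 − $107.22 = $150.97; CM ratio = $150.97 / $258.19 = 0.5847.
Break-even revenue = fixed costs × price ÷ CM = $1,562,800 × $258.19 ÷ $150.97 = $2,672,712.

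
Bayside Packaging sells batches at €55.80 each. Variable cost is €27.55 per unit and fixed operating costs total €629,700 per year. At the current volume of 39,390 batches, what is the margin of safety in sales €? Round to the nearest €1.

€954,165

Unit CM = price − variable cost = €55.80 − €27.55 = €28.25. Break-even units = €629,700 ÷ €28.25 = 22,290.27; break-even revenue = 22,290.27 × €55.80 = €1,243,796.81.
Actual sales revenue = 39,390 × €55.80 = €2,197,962.00.
Margin of safety = €2,197,962.00 − €1,243,796.81 = €954,165.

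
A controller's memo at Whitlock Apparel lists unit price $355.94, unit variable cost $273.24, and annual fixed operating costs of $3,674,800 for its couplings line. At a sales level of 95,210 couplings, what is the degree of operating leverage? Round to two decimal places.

1.88

Contribution at this volume is 95,210 × $82.70 = $7,873,867.00.
EBIT = $7,873,867.00 − $3,674,800 = $4,199,067.00.
DOL = contribution ÷ EBIT = $7,873,867.00 ÷ $4,199,067.00 = 1.8751.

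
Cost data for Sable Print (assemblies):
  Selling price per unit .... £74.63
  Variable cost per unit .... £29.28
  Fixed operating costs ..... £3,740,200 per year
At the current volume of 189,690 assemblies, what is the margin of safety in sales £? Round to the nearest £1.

£8,001,523

Each unit contributes £74.63 − £29.28 = £45.35. Break-even units = £3,740,200 ÷ £45.35 = 82,474.09; break-even revenue = 82,474.09 × £74.63 = £6,155,041.37.
Actual sales revenue = 189,690 × £74.63 = £14,156,564.70.
Margin of safety = £14,156,564.70 − £6,155,041.37 = £8,001,523.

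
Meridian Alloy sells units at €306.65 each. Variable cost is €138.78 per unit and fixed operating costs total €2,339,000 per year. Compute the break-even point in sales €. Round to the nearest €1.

CM per unit = €306.65 − €138.78 = €167.87; CM ratio = €167.87 / €306.65 = 0.5474.
Break-even revenue = fixed costs × price ÷ CM = €2,339,000 × €306.65 ÷ €167.87 = €4,272,677.

€4,272,677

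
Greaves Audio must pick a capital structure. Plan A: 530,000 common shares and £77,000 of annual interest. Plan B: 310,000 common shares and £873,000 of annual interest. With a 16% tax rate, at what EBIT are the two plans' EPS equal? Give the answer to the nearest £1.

£1,994,636

At indifference, (EBIT − 77,000)(1 − t)/530,000 = (EBIT − 873,000)(1 − t)/310,000.
Cancelling (1 − t) and cross-multiplying: 310,000·(EBIT − 77,000) = 530,000·(EBIT − 873,000).
EBIT × (530,000 − 310,000) = 873,000 × 530,000 − 77,000 × 310,000 = 438,820,000,000, so EBIT = 438,820,000,000 ÷ 220,000 = 1,994,636.36.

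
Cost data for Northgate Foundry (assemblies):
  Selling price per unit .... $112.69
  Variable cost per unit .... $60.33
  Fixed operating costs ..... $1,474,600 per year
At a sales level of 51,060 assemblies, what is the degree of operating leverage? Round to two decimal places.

2.23

Total contribution margin = 51,060 × $52.36 = $2,673,501.60.
EBIT = $2,673,501.60 − $1,474,600 = $1,198,901.60.
DOL = contribution ÷ EBIT = $2,673,501.60 ÷ $1,198,901.60 = 2.2300.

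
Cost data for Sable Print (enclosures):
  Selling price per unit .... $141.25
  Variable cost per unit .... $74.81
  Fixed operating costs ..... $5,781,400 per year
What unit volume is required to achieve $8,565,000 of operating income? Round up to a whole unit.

Unit CM = price − variable cost = $141.25 − $74.81 = $66.44.
Need Q such that Q × $66.44 − $5,781,400 = $8,565,000, i.e. Q = $14,346,400 / $66.44 = 215,930.16 → 215,931.

215,931 enclosures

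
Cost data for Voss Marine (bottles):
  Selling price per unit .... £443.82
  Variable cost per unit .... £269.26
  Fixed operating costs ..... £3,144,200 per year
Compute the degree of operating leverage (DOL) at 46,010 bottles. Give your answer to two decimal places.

Contribution at this volume is 46,010 × £174.56 = £8,031,505.60.
Subtracting fixed costs: EBIT = £8,031,505.60 − £3,144,200 = £4,887,305.60.
So DOL = total CM / EBIT = £8,031,505.60 / £4,887,305.60 = 1.6433.

1.64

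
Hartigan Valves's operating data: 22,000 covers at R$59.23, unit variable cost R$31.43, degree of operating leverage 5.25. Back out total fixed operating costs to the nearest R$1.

At 22,000 units, contribution = 22,000 × R$27.80 = R$611,600.00.
DOL = contribution / EBIT, so EBIT = R$611,600.00 / 5.25 = R$116,495.24.
Fixed costs = CM − EBIT = R$611,600.00 − R$116,495.24 = R$495,105.

R$495,105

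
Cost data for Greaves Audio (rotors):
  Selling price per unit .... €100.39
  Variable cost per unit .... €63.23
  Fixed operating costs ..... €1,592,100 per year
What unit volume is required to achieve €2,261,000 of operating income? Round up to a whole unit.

103,690 rotors

Contribution margin per unit = €100.39 − €63.23 = €37.16.
Need Q such that Q × €37.16 − €1,592,100 = €2,261,000, i.e. Q = €3,853,100 / €37.16 = 103,689.45 → 103,690.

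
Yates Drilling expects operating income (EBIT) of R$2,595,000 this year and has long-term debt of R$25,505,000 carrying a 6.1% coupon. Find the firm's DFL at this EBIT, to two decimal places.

2.50

Interest = R$1,555,805.00.
DFL = EBIT ÷ (EBIT − I) = R$2,595,000 ÷ (R$2,595,000 − R$1,555,805.00) = R$2,595,000 ÷ R$1,039,195.00 = 2.4971.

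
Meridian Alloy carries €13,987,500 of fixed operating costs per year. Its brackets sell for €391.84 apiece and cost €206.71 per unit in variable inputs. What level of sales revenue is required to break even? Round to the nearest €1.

Contribution margin per unit = €391.84 − €206.71 = €185.13, a CM ratio of €185.13 ÷ €391.84 = 0.4725.
Break-even sales = FC ÷ CM ratio = €13,987,500 × €391.84 / €185.13 = €29,605,477.

€29,605,477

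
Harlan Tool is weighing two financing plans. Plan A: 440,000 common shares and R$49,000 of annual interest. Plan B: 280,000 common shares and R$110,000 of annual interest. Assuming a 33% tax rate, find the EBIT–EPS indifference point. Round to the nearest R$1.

R$216,750

Set EPS_A = EPS_B: (EBIT − R$49,000)(1 − 0.33) ÷ 440,000 = (EBIT − R$110,000)(1 − 0.33) ÷ 280,000.
Cancelling (1 − t) and cross-multiplying: 280,000·(EBIT − 49,000) = 440,000·(EBIT − 110,000).
EBIT × (440,000 − 280,000) = 110,000 × 440,000 − 49,000 × 280,000 = 34,680,000,000, so EBIT = 34,680,000,000 ÷ 160,000 = 216,750.00.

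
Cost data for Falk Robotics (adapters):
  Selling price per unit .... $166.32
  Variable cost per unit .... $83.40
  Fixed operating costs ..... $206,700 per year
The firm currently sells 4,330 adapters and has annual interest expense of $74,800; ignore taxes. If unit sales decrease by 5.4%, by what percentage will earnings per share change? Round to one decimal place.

-25.0%

At 4,330 units, contribution = 4,330 × $82.92 = $359,043.60.
Operating income = contribution − fixed costs = $359,043.60 − $206,700 = $152,343.60.
After interest of $74,800.00, pre-tax earnings = $77,543.60.
Degree of combined leverage = contribution ÷ (EBIT − I) = $359,043.60 ÷ $77,543.60 = 4.6302.
EPS therefore changes by 4.6302 × (-5.4%) = -25.0%.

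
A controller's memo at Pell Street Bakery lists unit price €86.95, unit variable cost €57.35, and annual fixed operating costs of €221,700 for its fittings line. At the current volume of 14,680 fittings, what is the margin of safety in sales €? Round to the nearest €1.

Contribution margin per unit = €86.95 − €57.35 = €29.60. Break-even units = €221,700 ÷ €29.60 = 7,489.86; break-even revenue = 7,489.86 × €86.95 = €651,243.75.
Actual sales revenue = 14,680 × €86.95 = €1,276,426.00.
Margin of safety = €1,276,426.00 − €651,243.75 = €625,182.

€625,182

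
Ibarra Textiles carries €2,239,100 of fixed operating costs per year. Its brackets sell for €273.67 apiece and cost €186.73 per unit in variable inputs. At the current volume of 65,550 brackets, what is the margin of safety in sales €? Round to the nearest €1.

Contribution margin per unit = €273.67 − €186.73 = €86.94. Break-even units = €2,239,100 ÷ €86.94 = 25,754.54; break-even revenue = 25,754.54 × €273.67 = €7,048,245.88.
Actual sales revenue = 65,550 × €273.67 = €17,939,068.50.
Margin of safety = €17,939,068.50 − €7,048,245.88 = €10,890,823.

€10,890,823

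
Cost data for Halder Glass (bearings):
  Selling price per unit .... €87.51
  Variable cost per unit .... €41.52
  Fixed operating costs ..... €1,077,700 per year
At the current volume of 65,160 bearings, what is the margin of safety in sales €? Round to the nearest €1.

Unit CM = price − variable cost = €87.51 − €41.52 = €45.99. Break-even units = €1,077,700 ÷ €45.99 = 23,433.36; break-even revenue = 23,433.36 × €87.51 = €2,050,652.90.
Actual sales revenue = 65,160 × €87.51 = €5,702,151.60.
Margin of safety = €5,702,151.60 − €2,050,652.90 = €3,651,499.

€3,651,499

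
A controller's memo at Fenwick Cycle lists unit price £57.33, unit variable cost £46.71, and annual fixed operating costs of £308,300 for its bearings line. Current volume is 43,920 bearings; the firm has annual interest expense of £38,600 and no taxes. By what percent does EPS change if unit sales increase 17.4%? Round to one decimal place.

+67.9%

At 43,920 units, contribution = 43,920 × £10.62 = £466,430.40.
EBIT = £466,430.40 − £308,300 = £158,130.40.
After interest of £38,600.00, pre-tax earnings = £119,530.40.
DCL = total CM / (EBIT − I) = £466,430.40 / £119,530.40 = 3.9022.
%ΔEPS = DCL × %ΔSales = 3.9022 × +17.4% = +67.9%.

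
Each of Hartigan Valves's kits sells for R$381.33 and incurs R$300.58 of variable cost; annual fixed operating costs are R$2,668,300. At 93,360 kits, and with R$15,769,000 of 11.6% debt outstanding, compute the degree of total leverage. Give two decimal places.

At 93,360 units, contribution = 93,360 × R$80.75 = R$7,538,820.00.
Operating income = contribution − fixed costs = R$7,538,820.00 − R$2,668,300 = R$4,870,520.00. Interest = R$1,829,204.00.
DOL = R$7,538,820.00 ÷ R$4,870,520.00 = 1.5478; DFL = R$4,870,520.00 ÷ R$3,041,316.00 = 1.6015.
DCL = DOL × DFL = 1.5478 × 1.6015 = 2.4788.

2.48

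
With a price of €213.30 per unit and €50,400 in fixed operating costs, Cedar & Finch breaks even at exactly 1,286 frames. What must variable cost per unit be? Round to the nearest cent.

€174.11

Contribution per unit must be FC / Q = €50,400 / 1,286 = €39.1913.
Variable cost per unit = €213.30 − €39.1913 = €174.11.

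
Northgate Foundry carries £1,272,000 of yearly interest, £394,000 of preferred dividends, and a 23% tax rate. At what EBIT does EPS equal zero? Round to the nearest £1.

Preferred dividends are paid after tax, so their pre-tax equivalent is £394,000 ÷ (1 − 0.23) = £511,688.31.
Financial break-even EBIT = interest + D_p ÷ (1 − t) = £1,272,000 + £511,688.31 = £1,783,688.31.

£1,783,688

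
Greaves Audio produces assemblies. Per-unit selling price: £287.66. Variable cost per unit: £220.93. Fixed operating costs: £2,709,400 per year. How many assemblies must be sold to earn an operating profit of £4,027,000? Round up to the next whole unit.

100,951 assemblies

Contribution margin per unit = £287.66 − £220.93 = £66.73.
Units = (FC + target) / CM = (£2,709,400 + £4,027,000) / £66.73 = 100,950.10, so 100,951 assemblies.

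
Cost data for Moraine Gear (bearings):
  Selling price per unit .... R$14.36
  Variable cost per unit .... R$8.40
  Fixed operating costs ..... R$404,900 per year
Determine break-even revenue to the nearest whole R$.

Contribution margin per unit = R$14.36 − R$8.40 = R$5.96, a CM ratio of R$5.96 ÷ R$14.36 = 0.4150.
Break-even sales = FC ÷ CM ratio = R$404,900 × R$14.36 / R$5.96 = R$975,564.

R$975,564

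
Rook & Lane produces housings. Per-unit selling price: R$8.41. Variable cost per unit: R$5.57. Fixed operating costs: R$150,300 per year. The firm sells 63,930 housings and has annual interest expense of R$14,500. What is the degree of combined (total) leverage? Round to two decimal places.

Contribution at this volume is 63,930 × R$2.84 = R$181,561.20.
Subtracting fixed costs: EBIT = R$181,561.20 − R$150,300 = R$31,261.20. Interest = R$14,500.00.
DOL = R$181,561.20 ÷ R$31,261.20 = 5.8079; DFL = R$31,261.20 ÷ R$16,761.20 = 1.8651.
Combined leverage = 5.8079 × 1.8651 = 10.8323.

10.83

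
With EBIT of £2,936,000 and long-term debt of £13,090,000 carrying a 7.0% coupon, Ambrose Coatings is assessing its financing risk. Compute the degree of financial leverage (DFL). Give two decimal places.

1.45

Interest = £916,300.00.
DFL = EBIT ÷ (EBIT − I) = £2,936,000 ÷ (£2,936,000 − £916,300.00) = £2,936,000 ÷ £2,019,700.00 = 1.4537.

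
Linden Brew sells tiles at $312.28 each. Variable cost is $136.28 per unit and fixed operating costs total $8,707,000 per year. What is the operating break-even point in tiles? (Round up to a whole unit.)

Contribution margin per unit = $312.28 − $136.28 = $176.00.
Break-even Q = $8,707,000 / $176.00 = 49,471.59 → 49,472 tiles.

49,472 tiles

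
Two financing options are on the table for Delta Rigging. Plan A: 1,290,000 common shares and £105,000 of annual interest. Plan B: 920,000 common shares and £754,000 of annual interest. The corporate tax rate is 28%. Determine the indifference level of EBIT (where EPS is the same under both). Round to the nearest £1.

£2,367,730

At indifference, (EBIT − 105,000)(1 − t)/1,290,000 = (EBIT − 754,000)(1 − t)/920,000.
Cancelling (1 − t) and cross-multiplying: 920,000·(EBIT − 105,000) = 1,290,000·(EBIT − 754,000).
EBIT × (1,290,000 − 920,000) = 754,000 × 1,290,000 − 105,000 × 920,000 = 876,060,000,000, so EBIT = 876,060,000,000 ÷ 370,000 = 2,367,729.73.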